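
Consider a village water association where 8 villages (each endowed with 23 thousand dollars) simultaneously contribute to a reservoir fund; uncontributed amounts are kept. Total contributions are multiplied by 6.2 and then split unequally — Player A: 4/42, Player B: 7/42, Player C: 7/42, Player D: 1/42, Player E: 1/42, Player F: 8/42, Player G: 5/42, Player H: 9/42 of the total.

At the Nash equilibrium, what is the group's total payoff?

For player j, contributing a unit is worthwhile iff 6.2 × (j's share) ≥ 1, i.e. iff j's share is at least 0.1613.
Player B, Player C, Player F and Player H clear that bar, contributing 23 each; the remaining 4 contribute 0. Total contributed: 92.
The reservoir fund pays out 6.2 × 92 = 570.40 in total (split across the unequal shares, but the aggregate is all that matters for the group sum).
The 4 free-riders keep 23 each, adding 92. Group total = 92 + 570.40 = 662.40.

662.40 thousand dollars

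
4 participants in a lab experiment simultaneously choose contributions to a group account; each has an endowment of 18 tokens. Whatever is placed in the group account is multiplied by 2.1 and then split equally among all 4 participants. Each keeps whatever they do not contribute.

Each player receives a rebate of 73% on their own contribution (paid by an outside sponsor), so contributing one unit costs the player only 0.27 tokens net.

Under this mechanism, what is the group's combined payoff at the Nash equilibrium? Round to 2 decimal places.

With the mechanism, a contributed unit returns (2.1/4) / 0.27 = 1.9444 per unit of net cost to the contributor — now above 1 — so contributing fully is weakly dominant for every player.
At the Nash equilibrium everyone contributes 18. Group total payoff = 4 × (18 × 0.73 + 2.1 × 18) = 203.76.

203.76 tokens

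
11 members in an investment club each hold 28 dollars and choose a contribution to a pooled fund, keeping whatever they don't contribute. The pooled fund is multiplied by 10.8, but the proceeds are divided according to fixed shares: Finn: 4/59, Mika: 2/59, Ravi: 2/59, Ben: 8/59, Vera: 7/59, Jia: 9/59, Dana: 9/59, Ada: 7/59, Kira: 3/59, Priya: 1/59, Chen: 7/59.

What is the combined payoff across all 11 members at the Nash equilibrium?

1954.40 dollars

For player j, contributing a unit is worthwhile iff 10.8 × (j's share) ≥ 1, i.e. iff j's share is at least 0.0926.
Ben, Vera, Jia, Dana, Ada and Chen are above the threshold, contributing 28 each; the remaining 5 contribute 0. Total contributed: 168.
The pooled fund pays out 10.8 × 168 = 1814.40 in total (split across the unequal shares, but the aggregate is all that matters for the group sum).
The 5 free-riders keep 28 each, adding 140. Group total = 140 + 1814.40 = 1954.40.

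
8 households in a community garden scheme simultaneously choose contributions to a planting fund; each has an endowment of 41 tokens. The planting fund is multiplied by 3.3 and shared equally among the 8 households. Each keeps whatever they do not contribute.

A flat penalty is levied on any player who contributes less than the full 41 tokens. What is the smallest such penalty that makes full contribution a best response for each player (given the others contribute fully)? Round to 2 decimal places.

24.09 tokens

Given the others contribute fully, the best deviation is to contribute 0 (any partial contribution still incurs the fine and gives up units whose private return 0.4125 is below 1).
Deviating from 41 to 0 saves 41 tokens but forfeits the deviator's share of the drop in the planting fund: 3.3/8 × 41 = 16.91.
So the deviation gain is 41 − 16.91 = 24.09, and the fine must be at least 24.09 tokens to wipe it out.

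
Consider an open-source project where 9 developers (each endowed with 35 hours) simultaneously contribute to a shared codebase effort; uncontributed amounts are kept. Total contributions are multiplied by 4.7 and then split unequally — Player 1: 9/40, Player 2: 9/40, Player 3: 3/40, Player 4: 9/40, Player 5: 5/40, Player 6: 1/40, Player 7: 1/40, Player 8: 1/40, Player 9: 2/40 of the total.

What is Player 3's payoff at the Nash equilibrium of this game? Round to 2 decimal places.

72.01 hours

Player j's private return per contributed unit is 4.7 × (j's share). Contributing is weakly dominant for j when that share is at least 1/4.7 = 0.2128, and contributing 0 is dominant otherwise.
Player 1, Player 2 and Player 4 are above the threshold, contributing 35 each; the remaining 6 contribute 0. Total contributed: 105.
Player 3 keeps 35 and receives 4.7 × 105 × 3/40 = 37.01 from the shared codebase effort, for a payoff of 72.01.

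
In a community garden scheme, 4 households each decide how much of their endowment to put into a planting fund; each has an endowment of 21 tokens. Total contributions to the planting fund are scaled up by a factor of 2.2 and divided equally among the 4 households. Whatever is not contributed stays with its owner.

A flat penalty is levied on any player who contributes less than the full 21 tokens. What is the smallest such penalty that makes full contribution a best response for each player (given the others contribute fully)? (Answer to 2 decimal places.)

Given the others contribute fully, the best deviation is to contribute 0 (any partial contribution still incurs the fine and gives up units whose private return 0.5500 is below 1).
Deviating from 21 to 0 saves 21 tokens but forfeits the deviator's share of the drop in the planting fund: 2.2/4 × 21 = 11.55.
So the deviation gain is 21 − 11.55 = 9.45, and the fine must be at least 9.45 tokens to wipe it out.

9.45 tokens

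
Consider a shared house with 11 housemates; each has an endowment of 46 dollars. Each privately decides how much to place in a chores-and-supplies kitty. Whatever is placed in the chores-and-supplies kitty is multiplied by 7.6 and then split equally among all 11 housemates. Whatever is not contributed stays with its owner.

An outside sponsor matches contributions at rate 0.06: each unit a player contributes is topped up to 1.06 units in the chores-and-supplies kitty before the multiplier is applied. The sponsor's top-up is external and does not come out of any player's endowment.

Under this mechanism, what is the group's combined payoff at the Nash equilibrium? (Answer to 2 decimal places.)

Even with the mechanism, each unit contributed returns only 7.6 × 1.06 / 11 = 0.7324 per unit of net cost, so contributing nothing is still dominant.
Everyone keeps their endowment and the group total is 11 × 46 = 506.

506.00 dollars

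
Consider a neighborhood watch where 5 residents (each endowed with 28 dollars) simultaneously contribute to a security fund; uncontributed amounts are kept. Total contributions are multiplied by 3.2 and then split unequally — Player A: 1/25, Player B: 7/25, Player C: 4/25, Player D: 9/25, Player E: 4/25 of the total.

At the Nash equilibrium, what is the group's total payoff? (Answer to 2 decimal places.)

Player j's private return per contributed unit is 3.2 × (j's share). Contributing is weakly dominant for j when that share is at least 1/3.2 = 0.3125, and contributing 0 is dominant otherwise.
Only Player D (9/25) clears that bar, contributing 28; the remaining 4 contribute 0. Total contributed: 28.
The security fund pays out 3.2 × 28 = 89.60 in total (split across the unequal shares, but the aggregate is all that matters for the group sum).
The 4 free-riders keep 28 each, adding 112. Group total = 112 + 89.60 = 201.60.

201.60 dollars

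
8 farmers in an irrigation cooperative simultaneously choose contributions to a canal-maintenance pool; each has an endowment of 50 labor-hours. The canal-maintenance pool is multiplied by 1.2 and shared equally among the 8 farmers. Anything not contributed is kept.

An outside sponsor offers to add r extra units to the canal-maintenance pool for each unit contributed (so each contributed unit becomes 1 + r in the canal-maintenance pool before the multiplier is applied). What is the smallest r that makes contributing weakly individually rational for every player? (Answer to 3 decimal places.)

5.667

With matching at rate r, one contributed unit becomes (1 + r) in the canal-maintenance pool and returns 1.2 × (1 + r) / 8 to the contributor.
Setting this equal to 1: 1 + r = 8/1.2 = 6.6667.
So the minimum matching rate is r = 6.6667 − 1 = 5.667.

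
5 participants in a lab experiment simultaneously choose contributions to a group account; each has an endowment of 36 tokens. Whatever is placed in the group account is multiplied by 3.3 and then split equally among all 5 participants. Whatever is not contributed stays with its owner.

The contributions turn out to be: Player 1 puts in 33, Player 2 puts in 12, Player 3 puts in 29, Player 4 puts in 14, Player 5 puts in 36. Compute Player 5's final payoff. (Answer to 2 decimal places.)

Total contributed: 33 + 12 + 29 + 14 + 36 = 124.
Each receives 3.3 × 124 / 5 = 81.84 from the group account.
Player 5 keeps 36 − 36 = 0, so Player 5's payoff is 0 + 81.84 = 81.84.

81.84 tokens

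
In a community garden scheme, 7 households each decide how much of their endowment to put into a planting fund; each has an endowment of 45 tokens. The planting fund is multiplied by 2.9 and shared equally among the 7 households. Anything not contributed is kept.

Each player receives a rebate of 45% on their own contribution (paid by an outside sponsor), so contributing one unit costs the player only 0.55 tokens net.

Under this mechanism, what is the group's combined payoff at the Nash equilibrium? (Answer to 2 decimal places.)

315.00 tokens

With the mechanism, a contributed unit returns (2.9/7) / 0.55 = 0.7532 per unit of net cost — still below 1 — so contributing 0 remains dominant for every player.
Everyone keeps their endowment and the group total is 7 × 45 = 315.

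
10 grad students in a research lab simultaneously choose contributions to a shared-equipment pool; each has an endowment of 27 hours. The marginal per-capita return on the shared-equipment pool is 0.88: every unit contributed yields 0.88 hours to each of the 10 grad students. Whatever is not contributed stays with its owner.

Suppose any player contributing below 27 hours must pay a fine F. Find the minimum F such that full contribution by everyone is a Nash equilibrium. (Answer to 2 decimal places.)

3.24 hours

Given the others contribute fully, the best deviation is to contribute 0 (any partial contribution still incurs the fine and gives up units whose private return 0.88 is below 1).
Deviating from 27 to 0 saves 27 hours but forfeits the deviator's share of the drop in the shared-equipment pool: 0.88 × 27 = 23.76.
So the deviation gain is 27 − 23.76 = 3.24, and the fine must be at least 3.24 hours to wipe it out.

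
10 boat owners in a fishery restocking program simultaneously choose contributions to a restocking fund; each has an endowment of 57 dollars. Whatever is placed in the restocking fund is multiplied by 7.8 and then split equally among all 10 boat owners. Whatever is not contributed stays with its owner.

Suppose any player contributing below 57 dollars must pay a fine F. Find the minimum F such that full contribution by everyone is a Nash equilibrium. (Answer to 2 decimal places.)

12.54 dollars

Given the others contribute fully, the best deviation is to contribute 0 (any partial contribution still incurs the fine and gives up units whose private return 0.7800 is below 1).
Deviating from 57 to 0 saves 57 dollars but forfeits the deviator's share of the drop in the restocking fund: 7.8/10 × 57 = 44.46.
So the deviation gain is 57 − 44.46 = 12.54, and the fine must be at least 12.54 dollars to wipe it out.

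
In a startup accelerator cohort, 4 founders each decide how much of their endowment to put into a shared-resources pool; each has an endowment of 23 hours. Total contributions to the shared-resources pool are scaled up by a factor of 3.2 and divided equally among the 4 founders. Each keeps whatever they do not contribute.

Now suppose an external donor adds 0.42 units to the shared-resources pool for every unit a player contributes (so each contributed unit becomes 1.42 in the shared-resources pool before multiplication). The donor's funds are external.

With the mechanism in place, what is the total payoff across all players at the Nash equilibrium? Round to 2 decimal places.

The effective private return per unit is now 3.2 × 1.42 / 4 = 1.1360 > 1, so every player's dominant strategy flips to full contribution.
So the Nash equilibrium is full contribution by all 4; the group earns 3.2 × 1.42 × 92 = 418.05.

418.05 hours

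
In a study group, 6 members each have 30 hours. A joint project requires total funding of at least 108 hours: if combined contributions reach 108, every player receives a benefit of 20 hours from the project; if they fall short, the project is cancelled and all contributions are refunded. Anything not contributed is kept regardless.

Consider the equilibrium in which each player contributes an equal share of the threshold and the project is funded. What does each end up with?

Equal share of the threshold: 108/6 = 18.
At this profile no one gains by cutting their contribution: any cut drops the total below 108, the project is cancelled, contributions are refunded, and the deviator ends with 30, which is less than 30 − 18 + 20 = 32. Contributing more than 18 just wastes the excess. So contributing exactly 18 is a best response.
Each player's payoff: 30 − 18 + 20 = 32.

32 hours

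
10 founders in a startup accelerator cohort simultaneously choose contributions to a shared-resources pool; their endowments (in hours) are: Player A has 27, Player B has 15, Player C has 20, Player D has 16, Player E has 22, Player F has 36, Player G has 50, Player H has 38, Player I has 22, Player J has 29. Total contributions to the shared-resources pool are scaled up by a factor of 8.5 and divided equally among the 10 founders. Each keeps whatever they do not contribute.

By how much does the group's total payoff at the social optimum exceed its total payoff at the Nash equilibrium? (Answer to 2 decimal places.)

The private return per contributed unit is 8.5/10 = 0.8500 < 1 for every player regardless of endowment, so the Nash equilibrium is zero contribution and the group total is Σ E_j = 27 + 15 + 20 + 16 + 22 + 36 + 50 + 38 + 22 + 29 = 275.
Each contributed unit returns 8.500 to the group, so the social optimum is full contribution by everyone: group total = 8.500 × 275 = 2337.50.
Efficiency loss = (8.500 − 1) × 275 = 2062.50.

2062.50 hours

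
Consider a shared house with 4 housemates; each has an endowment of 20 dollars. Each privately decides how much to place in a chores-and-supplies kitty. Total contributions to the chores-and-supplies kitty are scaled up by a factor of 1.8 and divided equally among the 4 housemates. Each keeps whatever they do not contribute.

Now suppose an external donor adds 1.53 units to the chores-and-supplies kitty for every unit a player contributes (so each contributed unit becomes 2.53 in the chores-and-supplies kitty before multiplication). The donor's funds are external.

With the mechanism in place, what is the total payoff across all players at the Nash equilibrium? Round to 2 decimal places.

Under the mechanism each unit contributed yields 1.8 × 2.53 / 4 = 1.1385 back to its contributor per unit of net cost, which exceeds 1, making full contribution the dominant choice for everyone.
So the Nash equilibrium is full contribution by all 4; the group earns 1.8 × 2.53 × 80 = 364.32.

364.32 dollars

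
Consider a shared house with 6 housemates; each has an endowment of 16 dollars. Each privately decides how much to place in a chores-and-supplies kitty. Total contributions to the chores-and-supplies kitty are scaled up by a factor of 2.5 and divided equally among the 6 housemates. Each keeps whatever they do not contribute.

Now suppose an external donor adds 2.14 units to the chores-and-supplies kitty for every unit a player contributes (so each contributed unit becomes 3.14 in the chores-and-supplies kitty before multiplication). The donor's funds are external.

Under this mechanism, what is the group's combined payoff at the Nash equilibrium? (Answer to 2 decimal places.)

753.60 dollars

The effective private return per unit is now 2.5 × 3.14 / 6 = 1.3083 > 1, so every player's dominant strategy flips to full contribution.
At the Nash equilibrium everyone contributes 16. Group total payoff = 2.5 × 3.14 × 96 = 753.60.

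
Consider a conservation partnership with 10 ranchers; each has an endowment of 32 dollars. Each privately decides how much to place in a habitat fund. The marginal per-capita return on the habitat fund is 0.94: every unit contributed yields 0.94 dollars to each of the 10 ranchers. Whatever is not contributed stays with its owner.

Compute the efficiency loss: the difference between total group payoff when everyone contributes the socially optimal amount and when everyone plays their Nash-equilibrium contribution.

The private return per contributed unit is 0.94 < 1, so contributing 0 is dominant for every player. At the Nash equilibrium everyone keeps their 32, and the group total is 10 × 32 = 320.
Each contributed unit returns 9.400 to the group as a whole (0.94 to each of 10 players), which exceeds 1, so the social optimum is full contribution: group total = 9.400 × 320 = 3008.00.
Efficiency loss = 3008.00 − 320 = 2688.00.

2688.00 dollars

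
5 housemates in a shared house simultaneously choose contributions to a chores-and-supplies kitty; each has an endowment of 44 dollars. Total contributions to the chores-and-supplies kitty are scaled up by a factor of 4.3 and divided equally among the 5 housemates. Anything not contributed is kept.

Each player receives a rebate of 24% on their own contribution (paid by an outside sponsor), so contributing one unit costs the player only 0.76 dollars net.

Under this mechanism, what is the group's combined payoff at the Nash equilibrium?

The effective private return per unit is now (4.3/5) / 0.76 = 1.1316 > 1, so every player's dominant strategy flips to full contribution.
So the Nash equilibrium is full contribution by all 5; the group earns 5 × (44 × 0.24 + 4.3 × 44) = 998.80.

998.80 dollars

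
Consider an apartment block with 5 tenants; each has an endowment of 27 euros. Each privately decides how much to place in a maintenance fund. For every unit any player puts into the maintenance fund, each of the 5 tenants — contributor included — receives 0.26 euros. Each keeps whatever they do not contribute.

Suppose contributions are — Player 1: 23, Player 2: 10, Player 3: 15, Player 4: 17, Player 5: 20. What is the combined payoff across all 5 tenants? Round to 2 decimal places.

160.50 euros

Total contributed: 23 + 10 + 15 + 17 + 20 = 85; total kept: 5 × 27 − 85 = 50.
The maintenance fund pays out 0.26 × 5 × 85 = 110.50 in aggregate.
Group total = 50 + 110.50 = 160.50.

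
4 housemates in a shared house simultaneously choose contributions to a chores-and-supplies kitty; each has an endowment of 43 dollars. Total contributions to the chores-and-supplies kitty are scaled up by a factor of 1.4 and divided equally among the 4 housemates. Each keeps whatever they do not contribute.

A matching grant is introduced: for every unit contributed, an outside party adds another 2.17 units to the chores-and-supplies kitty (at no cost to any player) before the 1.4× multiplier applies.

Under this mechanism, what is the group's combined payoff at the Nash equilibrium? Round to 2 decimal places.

With the mechanism, a contributed unit returns 1.4 × 3.17 / 4 = 1.1095 per unit of net cost to the contributor — now above 1 — so contributing fully is weakly dominant for every player.
At the Nash equilibrium everyone contributes 43. Group total payoff = 1.4 × 3.17 × 172 = 763.34.

763.34 dollars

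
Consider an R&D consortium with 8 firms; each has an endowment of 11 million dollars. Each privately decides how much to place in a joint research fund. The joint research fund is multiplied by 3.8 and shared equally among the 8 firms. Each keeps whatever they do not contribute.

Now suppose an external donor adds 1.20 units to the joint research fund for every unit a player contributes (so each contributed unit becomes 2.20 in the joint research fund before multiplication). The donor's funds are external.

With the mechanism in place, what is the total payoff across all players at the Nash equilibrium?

735.68 million dollars

With the mechanism, a contributed unit returns 3.8 × 2.20 / 8 = 1.0450 per unit of net cost to the contributor — now above 1 — so contributing fully is weakly dominant for every player.
So the Nash equilibrium is full contribution by all 8; the group earns 3.8 × 2.20 × 88 = 735.68.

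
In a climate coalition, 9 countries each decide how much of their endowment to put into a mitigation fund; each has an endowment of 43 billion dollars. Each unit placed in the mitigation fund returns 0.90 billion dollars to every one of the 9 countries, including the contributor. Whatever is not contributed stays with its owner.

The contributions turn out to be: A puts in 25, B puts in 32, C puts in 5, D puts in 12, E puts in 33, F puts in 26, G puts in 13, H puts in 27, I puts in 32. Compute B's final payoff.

Total contributed: 25 + 32 + 5 + 12 + 33 + 26 + 13 + 27 + 32 = 205.
Each receives 0.90 × 205 = 184.50 from the mitigation fund.
B keeps 43 − 32 = 11, so B's payoff is 11 + 184.50 = 195.50.

195.50 billion dollars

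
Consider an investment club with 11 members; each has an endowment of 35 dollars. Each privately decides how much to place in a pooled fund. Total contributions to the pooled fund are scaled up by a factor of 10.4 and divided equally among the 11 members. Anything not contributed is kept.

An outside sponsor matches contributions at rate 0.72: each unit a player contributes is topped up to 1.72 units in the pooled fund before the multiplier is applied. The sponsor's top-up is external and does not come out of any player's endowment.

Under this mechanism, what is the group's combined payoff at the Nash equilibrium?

6886.88 dollars

Under the mechanism each unit contributed yields 10.4 × 1.72 / 11 = 1.6262 back to its contributor per unit of net cost, which exceeds 1, making full contribution the dominant choice for everyone.
At the Nash equilibrium everyone contributes 35. Group total payoff = 10.4 × 1.72 × 385 = 6886.88.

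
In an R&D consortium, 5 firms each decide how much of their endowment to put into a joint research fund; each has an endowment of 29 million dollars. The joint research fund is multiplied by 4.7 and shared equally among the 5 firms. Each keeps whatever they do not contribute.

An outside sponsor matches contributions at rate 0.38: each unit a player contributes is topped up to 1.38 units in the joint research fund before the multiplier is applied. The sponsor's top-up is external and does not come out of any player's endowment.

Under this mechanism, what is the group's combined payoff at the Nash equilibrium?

With the mechanism, a contributed unit returns 4.7 × 1.38 / 5 = 1.2972 per unit of net cost to the contributor — now above 1 — so contributing fully is weakly dominant for every player.
At the Nash equilibrium everyone contributes 29. Group total payoff = 4.7 × 1.38 × 145 = 940.47.

940.47 million dollars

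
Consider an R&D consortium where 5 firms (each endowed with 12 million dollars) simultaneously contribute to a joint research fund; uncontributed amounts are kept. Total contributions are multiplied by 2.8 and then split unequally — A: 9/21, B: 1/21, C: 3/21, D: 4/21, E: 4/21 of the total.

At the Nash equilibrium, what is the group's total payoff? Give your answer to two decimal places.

For player j, contributing a unit is worthwhile iff 2.8 × (j's share) ≥ 1, i.e. iff j's share is at least 0.3571.
The only share above 0.3571 is A's 9/21, contributing 12; the remaining 4 contribute 0. Total contributed: 12.
The joint research fund pays out 2.8 × 12 = 33.60 in total (split across the unequal shares, but the aggregate is all that matters for the group sum).
The 4 free-riders keep 12 each, adding 48. Group total = 48 + 33.60 = 81.60.

81.60 million dollars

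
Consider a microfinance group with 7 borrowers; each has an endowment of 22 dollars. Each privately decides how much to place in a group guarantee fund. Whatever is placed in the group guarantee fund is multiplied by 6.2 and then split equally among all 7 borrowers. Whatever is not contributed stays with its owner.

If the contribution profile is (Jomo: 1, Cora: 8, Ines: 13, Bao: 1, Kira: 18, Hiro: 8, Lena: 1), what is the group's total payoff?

Total contributed: 1 + 8 + 13 + 1 + 18 + 8 + 1 = 50; total kept: 7 × 22 − 50 = 104.
The group guarantee fund pays out 6.2 × 50 = 310.00 in aggregate.
Group total = 104 + 310.00 = 414.00.

414.00 dollars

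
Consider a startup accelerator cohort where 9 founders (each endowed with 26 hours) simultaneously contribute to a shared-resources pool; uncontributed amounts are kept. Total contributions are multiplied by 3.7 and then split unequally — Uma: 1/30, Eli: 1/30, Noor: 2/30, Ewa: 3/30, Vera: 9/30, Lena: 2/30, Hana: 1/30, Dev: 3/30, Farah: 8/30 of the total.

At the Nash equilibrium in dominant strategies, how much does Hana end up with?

29.21 hours

Each unit j contributes comes back to j as 3.7 × (j's share), so j prefers to contribute only if that share exceeds 1/3.7 = 0.2703; otherwise keeping the unit dominates.
The only share above 0.2703 is Vera's 9/30, contributing 26; the remaining 8 contribute 0. Total contributed: 26.
Hana keeps 26 and receives 3.7 × 26 × 1/30 = 3.21 from the shared-resources pool, for a payoff of 29.21.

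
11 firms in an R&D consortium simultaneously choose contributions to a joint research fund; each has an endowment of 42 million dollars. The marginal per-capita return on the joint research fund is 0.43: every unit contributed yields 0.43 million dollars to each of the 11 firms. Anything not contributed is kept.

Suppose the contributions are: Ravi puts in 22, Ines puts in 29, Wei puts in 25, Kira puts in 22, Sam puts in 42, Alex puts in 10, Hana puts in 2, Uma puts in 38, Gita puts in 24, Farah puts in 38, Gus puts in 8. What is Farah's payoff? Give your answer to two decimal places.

115.80 million dollars

Total contributed: 22 + 29 + 25 + 22 + 42 + 10 + 2 + 38 + 24 + 38 + 8 = 260.
Each receives 0.43 × 260 = 111.80 from the joint research fund.
Farah keeps 42 − 38 = 4, so Farah's payoff is 4 + 111.80 = 115.80.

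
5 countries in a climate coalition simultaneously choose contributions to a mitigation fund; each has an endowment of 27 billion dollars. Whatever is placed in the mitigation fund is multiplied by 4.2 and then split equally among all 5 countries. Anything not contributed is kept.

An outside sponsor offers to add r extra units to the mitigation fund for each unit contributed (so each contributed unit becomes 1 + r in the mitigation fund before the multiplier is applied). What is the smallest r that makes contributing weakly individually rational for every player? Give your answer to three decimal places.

0.190

With matching at rate r, one contributed unit becomes (1 + r) in the mitigation fund and returns 4.2 × (1 + r) / 5 to the contributor.
Setting this equal to 1: 1 + r = 5/4.2 = 1.1905.
So the minimum matching rate is r = 1.1905 − 1 = 0.190.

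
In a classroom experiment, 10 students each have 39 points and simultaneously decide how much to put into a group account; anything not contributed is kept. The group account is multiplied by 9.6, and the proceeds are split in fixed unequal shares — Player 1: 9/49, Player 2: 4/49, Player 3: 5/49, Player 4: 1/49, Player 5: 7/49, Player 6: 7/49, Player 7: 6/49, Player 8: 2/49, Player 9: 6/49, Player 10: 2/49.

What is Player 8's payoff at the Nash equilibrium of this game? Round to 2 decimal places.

Player j's private return per contributed unit is 9.6 × (j's share). Contributing is weakly dominant for j when that share is at least 1/9.6 = 0.1042, and contributing 0 is dominant otherwise.
Player 1, Player 5, Player 6, Player 7 and Player 9 clear that bar, contributing 39 each; the remaining 5 contribute 0. Total contributed: 195.
Player 8 keeps 39 and receives 9.6 × 195 × 2/49 = 76.41 from the group account, for a payoff of 115.41.

115.41 points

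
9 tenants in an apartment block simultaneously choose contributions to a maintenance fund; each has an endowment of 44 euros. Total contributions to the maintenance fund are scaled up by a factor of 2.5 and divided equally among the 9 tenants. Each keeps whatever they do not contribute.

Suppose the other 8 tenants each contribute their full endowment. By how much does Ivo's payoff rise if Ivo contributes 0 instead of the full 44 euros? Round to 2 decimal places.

Switching from a contribution of 44 to 0 lets Ivo keep an extra 44 euros, but lowers the maintenance fund by 44, which costs Ivo their own share of that drop: 2.5/9 × 44 = 12.22.
Net gain = 44 − 12.22 = 31.78. The private return per contributed unit (0.2778) is below 1, so free-riding is indeed the best response regardless of what the others do.

31.78 euros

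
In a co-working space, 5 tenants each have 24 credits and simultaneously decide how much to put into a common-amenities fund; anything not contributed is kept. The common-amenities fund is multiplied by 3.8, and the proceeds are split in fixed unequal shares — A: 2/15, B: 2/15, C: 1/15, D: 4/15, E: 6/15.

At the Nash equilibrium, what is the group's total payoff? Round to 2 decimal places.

254.40 credits

For player j, contributing a unit is worthwhile iff 3.8 × (j's share) ≥ 1, i.e. iff j's share is at least 0.2632.
The shares above 0.2632 belong to D and E, contributing 24 each; the remaining 3 contribute 0. Total contributed: 48.
The common-amenities fund pays out 3.8 × 48 = 182.40 in total (split across the unequal shares, but the aggregate is all that matters for the group sum).
The 3 free-riders keep 24 each, adding 72. Group total = 72 + 182.40 = 254.40.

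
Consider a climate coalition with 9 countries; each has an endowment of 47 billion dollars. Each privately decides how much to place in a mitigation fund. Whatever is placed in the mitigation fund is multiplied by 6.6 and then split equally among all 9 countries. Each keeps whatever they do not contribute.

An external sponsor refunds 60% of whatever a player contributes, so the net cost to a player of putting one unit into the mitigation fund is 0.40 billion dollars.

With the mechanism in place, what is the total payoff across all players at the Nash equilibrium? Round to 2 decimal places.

3045.60 billion dollars

The effective private return per unit is now (6.6/9) / 0.40 = 1.8333 > 1, so every player's dominant strategy flips to full contribution.
So the Nash equilibrium is full contribution by all 9; the group earns 9 × (47 × 0.60 + 6.6 × 47) = 3045.60.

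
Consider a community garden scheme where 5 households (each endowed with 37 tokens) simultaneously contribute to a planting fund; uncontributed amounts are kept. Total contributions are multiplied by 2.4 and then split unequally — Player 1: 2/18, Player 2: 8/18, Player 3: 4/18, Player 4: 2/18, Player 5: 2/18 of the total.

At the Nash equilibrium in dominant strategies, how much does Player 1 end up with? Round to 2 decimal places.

Each unit j contributes comes back to j as 2.4 × (j's share), so j prefers to contribute only if that share exceeds 1/2.4 = 0.4167; otherwise keeping the unit dominates.
The only share above 0.4167 is Player 2's 8/18, contributing 37; the remaining 4 contribute 0. Total contributed: 37.
Player 1 keeps 37 and receives 2.4 × 37 × 2/18 = 9.87 from the planting fund, for a payoff of 46.87.

46.87 tokens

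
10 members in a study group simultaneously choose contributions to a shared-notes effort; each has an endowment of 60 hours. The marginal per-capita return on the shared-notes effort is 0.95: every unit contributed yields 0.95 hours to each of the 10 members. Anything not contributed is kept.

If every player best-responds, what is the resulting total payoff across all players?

The private return per contributed unit is 0.95 < 1, so contributing 0 is dominant for every player. At the Nash equilibrium everyone keeps their 60, and the group total is 10 × 60 = 600.

600.00 hours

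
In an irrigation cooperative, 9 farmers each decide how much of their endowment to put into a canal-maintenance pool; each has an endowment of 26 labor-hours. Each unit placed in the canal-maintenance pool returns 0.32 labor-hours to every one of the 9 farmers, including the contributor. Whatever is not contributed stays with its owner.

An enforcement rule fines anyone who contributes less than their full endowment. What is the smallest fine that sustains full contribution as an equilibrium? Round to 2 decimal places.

17.68 labor-hours

Given the others contribute fully, the best deviation is to contribute 0 (any partial contribution still incurs the fine and gives up units whose private return 0.32 is below 1).
Deviating from 26 to 0 saves 26 labor-hours but forfeits the deviator's share of the drop in the canal-maintenance pool: 0.32 × 26 = 8.32.
So the deviation gain is 26 − 8.32 = 17.68, and the fine must be at least 17.68 labor-hours to wipe it out.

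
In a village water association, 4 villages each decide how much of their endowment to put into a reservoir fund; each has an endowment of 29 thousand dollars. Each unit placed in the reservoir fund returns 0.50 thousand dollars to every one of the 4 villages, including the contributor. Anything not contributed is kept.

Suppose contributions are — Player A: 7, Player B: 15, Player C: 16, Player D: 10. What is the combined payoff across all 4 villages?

164.00 thousand dollars

Total contributed: 7 + 15 + 16 + 10 = 48; total kept: 4 × 29 − 48 = 68.
The reservoir fund pays out 0.50 × 4 × 48 = 96.00 in aggregate.
Group total = 68 + 96.00 = 164.00.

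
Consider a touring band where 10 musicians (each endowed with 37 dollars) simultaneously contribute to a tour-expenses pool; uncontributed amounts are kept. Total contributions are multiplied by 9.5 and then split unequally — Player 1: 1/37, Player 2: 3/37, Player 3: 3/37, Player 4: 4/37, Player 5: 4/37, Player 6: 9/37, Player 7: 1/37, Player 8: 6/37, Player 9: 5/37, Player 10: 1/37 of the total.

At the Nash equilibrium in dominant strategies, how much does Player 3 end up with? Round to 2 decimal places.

179.50 dollars

Player j's private return per contributed unit is 9.5 × (j's share). Contributing is weakly dominant for j when that share is at least 1/9.5 = 0.1053, and contributing 0 is dominant otherwise.
Player 4, Player 5, Player 6, Player 8 and Player 9 clear that bar, contributing 37 each; the remaining 5 contribute 0. Total contributed: 185.
Player 3 keeps 37 and receives 9.5 × 185 × 3/37 = 142.50 from the tour-expenses pool, for a payoff of 179.50.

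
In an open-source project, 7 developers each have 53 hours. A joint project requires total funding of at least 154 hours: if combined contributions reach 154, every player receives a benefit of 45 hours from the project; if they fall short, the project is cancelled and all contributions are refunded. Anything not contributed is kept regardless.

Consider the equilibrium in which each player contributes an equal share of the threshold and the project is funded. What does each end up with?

Equal share of the threshold: 154/7 = 22.
At this profile no one gains by cutting their contribution: any cut drops the total below 154, the project is cancelled, contributions are refunded, and the deviator ends with 53, which is less than 53 − 22 + 45 = 76. Contributing more than 22 just wastes the excess. So contributing exactly 22 is a best response.
Each player's payoff: 53 − 22 + 45 = 76.

76 hours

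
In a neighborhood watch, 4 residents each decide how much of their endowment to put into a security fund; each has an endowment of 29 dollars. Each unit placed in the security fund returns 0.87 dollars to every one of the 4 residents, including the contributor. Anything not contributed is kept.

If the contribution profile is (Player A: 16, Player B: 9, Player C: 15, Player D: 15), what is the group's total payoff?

252.40 dollars

Total contributed: 16 + 9 + 15 + 15 = 55; total kept: 4 × 29 − 55 = 61.
The security fund pays out 0.87 × 4 × 55 = 191.40 in aggregate.
Group total = 61 + 191.40 = 252.40.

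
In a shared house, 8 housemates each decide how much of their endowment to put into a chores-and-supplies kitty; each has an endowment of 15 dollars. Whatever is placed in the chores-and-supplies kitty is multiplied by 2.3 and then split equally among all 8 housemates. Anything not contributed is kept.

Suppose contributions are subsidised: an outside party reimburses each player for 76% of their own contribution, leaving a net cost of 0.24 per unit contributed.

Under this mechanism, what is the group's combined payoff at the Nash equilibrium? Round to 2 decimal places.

367.20 dollars

Under the mechanism each unit contributed yields (2.3/8) / 0.24 = 1.1979 back to its contributor per unit of net cost, which exceeds 1, making full contribution the dominant choice for everyone.
At the Nash equilibrium everyone contributes 15. Group total payoff = 8 × (15 × 0.76 + 2.3 × 15) = 367.20.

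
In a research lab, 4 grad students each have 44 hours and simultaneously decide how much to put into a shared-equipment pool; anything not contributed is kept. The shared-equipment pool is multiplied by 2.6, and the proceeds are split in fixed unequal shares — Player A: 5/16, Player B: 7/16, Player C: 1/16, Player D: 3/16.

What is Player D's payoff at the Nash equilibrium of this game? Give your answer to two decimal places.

Player j's private return per contributed unit is 2.6 × (j's share). Contributing is weakly dominant for j when that share is at least 1/2.6 = 0.3846, and contributing 0 is dominant otherwise.
The only share above 0.3846 is Player B's 7/16, contributing 44; the remaining 3 contribute 0. Total contributed: 44.
Player D keeps 44 and receives 2.6 × 44 × 3/16 = 21.45 from the shared-equipment pool, for a payoff of 65.45.

65.45 hours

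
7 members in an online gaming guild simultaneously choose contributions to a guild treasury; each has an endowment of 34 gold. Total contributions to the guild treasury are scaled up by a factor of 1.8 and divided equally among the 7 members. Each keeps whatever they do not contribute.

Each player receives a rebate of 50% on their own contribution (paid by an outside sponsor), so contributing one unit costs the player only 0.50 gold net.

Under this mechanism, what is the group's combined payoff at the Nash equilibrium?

238.00 gold

With the mechanism, a contributed unit returns (1.8/7) / 0.50 = 0.5143 per unit of net cost — still below 1 — so contributing 0 remains dominant for every player.
At the Nash equilibrium no one contributes; group total payoff = 7 × 34 = 238.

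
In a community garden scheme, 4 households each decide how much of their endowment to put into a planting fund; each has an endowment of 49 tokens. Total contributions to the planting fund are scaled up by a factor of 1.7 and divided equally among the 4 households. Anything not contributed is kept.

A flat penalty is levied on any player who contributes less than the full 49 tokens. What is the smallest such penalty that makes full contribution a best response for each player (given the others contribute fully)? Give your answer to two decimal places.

28.18 tokens

Given the others contribute fully, the best deviation is to contribute 0 (any partial contribution still incurs the fine and gives up units whose private return 0.4250 is below 1).
Deviating from 49 to 0 saves 49 tokens but forfeits the deviator's share of the drop in the planting fund: 1.7/4 × 49 = 20.82.
So the deviation gain is 49 − 20.82 = 28.18, and the fine must be at least 28.18 tokens to wipe it out.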